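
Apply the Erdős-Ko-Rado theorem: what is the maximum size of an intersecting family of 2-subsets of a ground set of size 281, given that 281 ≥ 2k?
max |F| = C(280, 1) = 280

The Erdős-Ko-Rado theorem states: for n ≥ 2k, an intersecting family of k-subsets of an n-element set has size at most C(n − 1, k − 1), with equality for 'star' families {A ⊆ [n] : |A| = k, i ∈ A} (fix an element i). For n = 281, k = 2: C(280, 1) = 280.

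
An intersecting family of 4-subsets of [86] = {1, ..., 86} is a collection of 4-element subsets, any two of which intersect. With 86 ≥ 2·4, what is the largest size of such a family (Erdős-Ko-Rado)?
max |F| = C(85, 3) = 98770

Erdős-Ko-Rado (1961): when n ≥ 2k, max |F| = C(n−1, k−1). The bound is attained by the star {A : i ∈ A} for any fixed i ∈ [n]. Here C(86−1, 4−1) = C(85, 3) = 98770.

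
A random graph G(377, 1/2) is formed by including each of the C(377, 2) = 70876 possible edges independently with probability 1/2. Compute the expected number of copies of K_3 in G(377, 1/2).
E[# K_3] = C(377, 3) · (1/2)^C(3, 2) = 8859500 / 2^3 = 2214875/2 = 1107437.5

For each 3-subset S of vertices (there are C(377, 3) = 8859500 such S), let X_S = 1 if S induces a K_3 (all C(3, 2) = 3 edges present). Then P(X_S = 1) = (1/2)^3 = 1/8. By linearity of expectation, E[# K_3] = C(377, 3) · (1/2)^3 = 8859500 / 8 = 2214875/2 = 1107437.5.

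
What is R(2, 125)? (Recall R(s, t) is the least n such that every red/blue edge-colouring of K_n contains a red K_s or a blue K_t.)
R(2, 125) = 125

R(2, k) = k for all k ≥ 2: in a 2-colouring of K_k, either some edge is red (a red K_2) or all edges are blue (a blue K_k). And K_{124} coloured all-blue has no blue K_125, so R(2, 125) > 124. Hence R(2, 125) = 125.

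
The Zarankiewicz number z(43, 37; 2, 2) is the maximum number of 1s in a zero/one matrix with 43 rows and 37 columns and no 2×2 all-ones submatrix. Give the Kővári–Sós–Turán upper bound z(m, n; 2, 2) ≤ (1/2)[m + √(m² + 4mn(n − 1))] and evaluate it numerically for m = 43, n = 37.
z(43, 37; 2, 2) ≤ (1/2)[43 + √(43² + 4·43·37·36)] = (1/2)[43 + √230953] = 261.7878

Kővári–Sós–Turán: let r_1, ..., r_43 be the row sums and z = Σ r_i the total number of 1s. Each pair of columns can share at most one row with both entries 1 (else a 2×2 all-ones block appears), so Σ_i C(r_i, 2) ≤ C(37, 2) = 666. By convexity Σ_i C(r_i, 2) ≥ 43·C(z/43, 2) = z(z − 43)/(2·43), giving z² − 43z − 43·37·36 ≤ 0 and hence z ≤ (1/2)[43 + √(1849 + 4·57276)] = (1/2)[43 + √230953] ≈ (1/2)(43 + 480.5757) = 261.7878.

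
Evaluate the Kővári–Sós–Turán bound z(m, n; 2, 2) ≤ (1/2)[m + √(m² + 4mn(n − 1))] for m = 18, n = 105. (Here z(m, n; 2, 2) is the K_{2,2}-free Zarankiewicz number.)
z(18, 105; 2, 2) ≤ (1/2)[18 + √(18² + 4·18·105·104)] = (1/2)[18 + √786564] = 452.4422

Kővári–Sós–Turán: let r_1, ..., r_18 be the row sums and z = Σ r_i the total number of 1s. Each pair of columns can share at most one row with both entries 1 (else a 2×2 all-ones block appears), so Σ_i C(r_i, 2) ≤ C(105, 2) = 5460. By convexity Σ_i C(r_i, 2) ≥ 18·C(z/18, 2) = z(z − 18)/(2·18), giving z² − 18z − 18·105·104 ≤ 0 and hence z ≤ (1/2)[18 + √(324 + 4·196560)] = (1/2)[18 + √786564] ≈ (1/2)(18 + 886.8844) = 452.4422.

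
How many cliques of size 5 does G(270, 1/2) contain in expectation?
E[# K_5] = C(270, 5) · (1/2)^C(5, 2) = 11520265554 / 2^10 = 5760132777/512 ≈ 11250259.330078

For each 5-subset S of vertices (there are C(270, 5) = 11520265554 such S), let X_S = 1 if S induces a K_5 (all C(5, 2) = 10 edges present). Then P(X_S = 1) = (1/2)^10 = 1/1024. By linearity of expectation, E[# K_5] = C(270, 5) · (1/2)^10 = 11520265554 / 1024 = 5760132777/512 ≈ 11250259.330078.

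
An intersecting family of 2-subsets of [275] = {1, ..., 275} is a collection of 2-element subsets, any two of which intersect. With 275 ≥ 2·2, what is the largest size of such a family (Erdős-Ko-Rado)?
max |F| = C(274, 1) = 274

Erdős-Ko-Rado (1961): when n ≥ 2k, max |F| = C(n−1, k−1). The bound is attained by the star {A : i ∈ A} for any fixed i ∈ [n]. Here C(275−1, 2−1) = C(274, 1) = 274.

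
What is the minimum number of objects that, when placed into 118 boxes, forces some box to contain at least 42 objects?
n = (42 − 1)·118 + 1 = 4839

By the generalised pigeonhole principle, to guarantee some box contains ≥ r objects we need more than (r − 1) · k objects total. Threshold: n = (r − 1) · k + 1. With r = 42 and k = 118: n = 41 · 118 + 1 = 4838 + 1 = 4839. For n = 4838 = 41 · 118, we can put exactly 41 objects in every box, avoiding 42 in any single one — so 4839 is tight.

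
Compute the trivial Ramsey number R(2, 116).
R(2, 116) = 116

R(2, k) = k for all k ≥ 2: in a 2-colouring of K_k, either some edge is red (a red K_2) or all edges are blue (a blue K_k). And K_{115} coloured all-blue has no blue K_116, so R(2, 116) > 115. Hence R(2, 116) = 116.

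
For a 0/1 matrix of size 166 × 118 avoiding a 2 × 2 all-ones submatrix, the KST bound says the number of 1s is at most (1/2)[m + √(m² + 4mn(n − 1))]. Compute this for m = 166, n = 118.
z(166, 118; 2, 2) ≤ (1/2)[166 + √(166² + 4·166·118·117)] = (1/2)[166 + √9194740] = 1599.1415

Kővári–Sós–Turán: let r_1, ..., r_166 be the row sums and z = Σ r_i the total number of 1s. Each pair of columns can share at most one row with both entries 1 (else a 2×2 all-ones block appears), so Σ_i C(r_i, 2) ≤ C(118, 2) = 6903. By convexity Σ_i C(r_i, 2) ≥ 166·C(z/166, 2) = z(z − 166)/(2·166), giving z² − 166z − 166·118·117 ≤ 0 and hence z ≤ (1/2)[166 + √(27556 + 4·2291796)] = (1/2)[166 + √9194740] ≈ (1/2)(166 + 3032.283) = 1599.1415.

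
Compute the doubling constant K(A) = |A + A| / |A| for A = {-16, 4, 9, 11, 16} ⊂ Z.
K = |A + A| / |A| = 14/5

Enumerate A + A = {a + b : a, b ∈ A}. With |A| = 5, there are |A|^2 = 25 ordered sum pairs; collecting distinct values, A + A = {-32, -12, -7, -5, 0, 8, 13, 15, 18, 20, 22, 25, 27, 32}, so |A + A| = 14. Thus K = 14/5. For comparison, the minimum possible |A + A| over all 5-element sets is 2·5 − 1 = 9 (so min K = 9/5), attained only by arithmetic progressions.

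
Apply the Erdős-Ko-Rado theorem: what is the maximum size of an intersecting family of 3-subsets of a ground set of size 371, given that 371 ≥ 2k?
max |F| = C(370, 2) = 68265

Erdős-Ko-Rado (1961): when n ≥ 2k, max |F| = C(n−1, k−1). The bound is attained by the star {A : i ∈ A} for any fixed i ∈ [n]. Here C(371−1, 3−1) = C(370, 2) = 68265.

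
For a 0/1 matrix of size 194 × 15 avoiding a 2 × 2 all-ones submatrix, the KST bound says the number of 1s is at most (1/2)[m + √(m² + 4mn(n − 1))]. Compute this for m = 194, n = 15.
z(194, 15; 2, 2) ≤ (1/2)[194 + √(194² + 4·194·15·14)] = (1/2)[194 + √200596] = 320.9397

Kővári–Sós–Turán: let r_1, ..., r_194 be the row sums and z = Σ r_i the total number of 1s. Each pair of columns can share at most one row with both entries 1 (else a 2×2 all-ones block appears), so Σ_i C(r_i, 2) ≤ C(15, 2) = 105. By convexity Σ_i C(r_i, 2) ≥ 194·C(z/194, 2) = z(z − 194)/(2·194), giving z² − 194z − 194·15·14 ≤ 0 and hence z ≤ (1/2)[194 + √(37636 + 4·40740)] = (1/2)[194 + √200596] ≈ (1/2)(194 + 447.8794) = 320.9397.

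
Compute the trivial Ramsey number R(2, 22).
R(2, 22) = 22

R(2, k) = k for all k ≥ 2: in a 2-colouring of K_k, either some edge is red (a red K_2) or all edges are blue (a blue K_k). And K_{21} coloured all-blue has no blue K_22, so R(2, 22) > 21. Hence R(2, 22) = 22.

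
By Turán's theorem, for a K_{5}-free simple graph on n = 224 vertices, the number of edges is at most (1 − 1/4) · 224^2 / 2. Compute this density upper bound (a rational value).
Turán density bound = (3/4) · 224^2/2 = 18816

Turán's theorem: ex(n, K_{r+1}) is achieved by the complete r-partite Turán graph T(n, r) with parts as balanced as possible, and is at most (1 − 1/r) · n^2/2. For r = 4, n = 224: the density bound is (3/4) · 50176/2 = 18816. Since 4 ∣ 224, the Turán graph T(224, 4) has parts of equal size 56, and its edge count e(T(224, 4)) = 18816 attains the density bound exactly.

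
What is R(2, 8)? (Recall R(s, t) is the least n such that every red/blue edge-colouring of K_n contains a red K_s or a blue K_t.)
R(2, 8) = 8

R(2, k) = k for all k ≥ 2: in a 2-colouring of K_k, either some edge is red (a red K_2) or all edges are blue (a blue K_k). And K_{7} coloured all-blue has no blue K_8, so R(2, 8) > 7. Hence R(2, 8) = 8.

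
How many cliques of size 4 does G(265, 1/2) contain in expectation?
E[# K_4] = C(265, 4) · (1/2)^C(4, 2) = 200860990 / 2^6 = 100430495/32 = 3138452.96875

For each 4-subset S of vertices (there are C(265, 4) = 200860990 such S), let X_S = 1 if S induces a K_4 (all C(4, 2) = 6 edges present). Then P(X_S = 1) = (1/2)^6 = 1/64. By linearity of expectation, E[# K_4] = C(265, 4) · (1/2)^6 = 200860990 / 64 = 100430495/32 = 3138452.96875.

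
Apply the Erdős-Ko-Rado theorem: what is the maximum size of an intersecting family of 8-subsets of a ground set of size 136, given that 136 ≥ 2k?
max |F| = C(135, 7) = 138432467745

The Erdős-Ko-Rado theorem states: for n ≥ 2k, an intersecting family of k-subsets of an n-element set has size at most C(n − 1, k − 1), with equality for 'star' families {A ⊆ [n] : |A| = k, i ∈ A} (fix an element i). For n = 136, k = 8: C(135, 7) = 138432467745.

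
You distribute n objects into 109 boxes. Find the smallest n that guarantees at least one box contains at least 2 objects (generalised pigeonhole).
n = (2 − 1)·109 + 1 = 110

By the generalised pigeonhole principle, to guarantee some box contains ≥ r objects we need more than (r − 1) · k objects total. Threshold: n = (r − 1) · k + 1. With r = 2 and k = 109: n = 1 · 109 + 1 = 109 + 1 = 110. For n = 109 = 1 · 109, we can put exactly 1 objects in every box, avoiding 2 in any single one — so 110 is tight.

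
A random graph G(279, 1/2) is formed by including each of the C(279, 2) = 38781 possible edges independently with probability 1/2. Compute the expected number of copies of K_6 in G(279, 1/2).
E[# K_6] = C(279, 6) · (1/2)^C(6, 2) = 620566904595 / 2^15 ≈ 18938198.992767

For each 6-subset S of vertices (there are C(279, 6) = 620566904595 such S), let X_S = 1 if S induces a K_6 (all C(6, 2) = 15 edges present). Then P(X_S = 1) = (1/2)^15 = 1/32768. By linearity of expectation, E[# K_6] = C(279, 6) · (1/2)^15 = 620566904595 / 32768 ≈ 18938198.992767.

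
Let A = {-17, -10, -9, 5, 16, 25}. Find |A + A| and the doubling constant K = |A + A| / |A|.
K = |A + A| / |A| = 21/6 = 7/2

Enumerate A + A = {a + b : a, b ∈ A}. With |A| = 6, there are |A|^2 = 36 ordered sum pairs; collecting distinct values, A + A = {-34, -27, -26, -20, -19, -18, -12, -5, -4, -1, 6, 7, 8, 10, 15, 16, 21, 30, 32, 41, 50}, so |A + A| = 21. Thus K = 21/6 = 7/2. For comparison, the minimum possible |A + A| over all 6-element sets is 2·6 − 1 = 11 (so min K = 11/6), attained only by arithmetic progressions.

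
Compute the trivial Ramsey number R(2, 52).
R(2, 52) = 52

R(2, k) = k for all k ≥ 2: in a 2-colouring of K_k, either some edge is red (a red K_2) or all edges are blue (a blue K_k). And K_{51} coloured all-blue has no blue K_52, so R(2, 52) > 51. Hence R(2, 52) = 52.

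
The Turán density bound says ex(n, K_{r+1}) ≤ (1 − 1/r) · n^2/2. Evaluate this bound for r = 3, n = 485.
Turán density bound = (2/3) · 485^2/2 = 235225/3 ≈ 78408.3333

Turán's theorem: ex(n, K_{r+1}) is achieved by the complete r-partite Turán graph T(n, r) with parts as balanced as possible, and is at most (1 − 1/r) · n^2/2. For r = 3, n = 485: the density bound is (2/3) · 235225/2 = 235225/3 ≈ 78408.3333. The integer-valued extremum is e(T(485, 3)) = 78408, which is strictly less than the density bound 235225/3 since 3 ∤ 485 (the parts of T(485, 3) cannot all be equal).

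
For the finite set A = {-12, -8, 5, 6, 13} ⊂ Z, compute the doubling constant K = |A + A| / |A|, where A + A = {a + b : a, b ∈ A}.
K = |A + A| / |A| = 15/5 = 3

Enumerate A + A = {a + b : a, b ∈ A}. With |A| = 5, there are |A|^2 = 25 ordered sum pairs; collecting distinct values, A + A = {-24, -20, -16, -7, -6, -3, -2, 1, 5, 10, 11, 12, 18, 19, 26}, so |A + A| = 15. Thus K = 15/5 = 3. For comparison, the minimum possible |A + A| over all 5-element sets is 2·5 − 1 = 9 (so min K = 9/5), attained only by arithmetic progressions.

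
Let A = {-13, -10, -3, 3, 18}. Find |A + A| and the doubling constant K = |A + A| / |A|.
K = |A + A| / |A| = 15/5 = 3

Enumerate A + A = {a + b : a, b ∈ A}. With |A| = 5, there are |A|^2 = 25 ordered sum pairs; collecting distinct values, A + A = {-26, -23, -20, -16, -13, -10, -7, -6, 0, 5, 6, 8, 15, 21, 36}, so |A + A| = 15. Thus K = 15/5 = 3. For comparison, the minimum possible |A + A| over all 5-element sets is 2·5 − 1 = 9 (so min K = 9/5), attained only by arithmetic progressions.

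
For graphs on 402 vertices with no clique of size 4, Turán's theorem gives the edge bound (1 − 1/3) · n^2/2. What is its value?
Turán density bound = (2/3) · 402^2/2 = 53868

Turán's theorem: ex(n, K_{r+1}) is achieved by the complete r-partite Turán graph T(n, r) with parts as balanced as possible, and is at most (1 − 1/r) · n^2/2. For r = 3, n = 402: the density bound is (2/3) · 161604/2 = 53868. Since 3 ∣ 402, the Turán graph T(402, 3) has parts of equal size 134, and its edge count e(T(402, 3)) = 53868 attains the density bound exactly.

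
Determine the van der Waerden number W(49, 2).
W(49, 2) = 49 + 1 = 50

A 2-term AP is any pair of integers, so a monochromatic 2-AP exists iff some colour is used at least twice. With 49 colours, the colouring i ↦ i on {1, ..., 49} uses each colour once, avoiding any monochromatic pair, so W(49, 2) > 49. For {1, ..., 50}, pigeonhole forces two integers of the same colour, which form a monochromatic 2-AP. Hence W(49, 2) = 50.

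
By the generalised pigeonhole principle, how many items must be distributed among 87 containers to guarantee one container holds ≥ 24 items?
n = (24 − 1)·87 + 1 = 2002

By the generalised pigeonhole principle, to guarantee some box contains ≥ r objects we need more than (r − 1) · k objects total. Threshold: n = (r − 1) · k + 1. With r = 24 and k = 87: n = 23 · 87 + 1 = 2001 + 1 = 2002. For n = 2001 = 23 · 87, we can put exactly 23 objects in every box, avoiding 24 in any single one — so 2002 is tight.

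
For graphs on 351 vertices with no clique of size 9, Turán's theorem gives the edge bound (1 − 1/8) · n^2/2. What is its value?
Turán density bound = (7/8) · 351^2/2 = 862407/16 ≈ 53900.4375

Turán's theorem: ex(n, K_{r+1}) is achieved by the complete r-partite Turán graph T(n, r) with parts as balanced as possible, and is at most (1 − 1/r) · n^2/2. For r = 8, n = 351: the density bound is (7/8) · 123201/2 = 862407/16 ≈ 53900.4375. The integer-valued extremum is e(T(351, 8)) = 53900, which is strictly less than the density bound 862407/16 since 8 ∤ 351 (the parts of T(351, 8) cannot all be equal).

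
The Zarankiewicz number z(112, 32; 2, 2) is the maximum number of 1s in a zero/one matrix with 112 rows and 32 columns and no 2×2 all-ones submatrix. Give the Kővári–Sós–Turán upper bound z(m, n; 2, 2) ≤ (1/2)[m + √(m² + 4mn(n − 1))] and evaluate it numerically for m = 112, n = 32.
z(112, 32; 2, 2) ≤ (1/2)[112 + √(112² + 4·112·32·31)] = (1/2)[112 + √456960] = 393.9941

Kővári–Sós–Turán: let r_1, ..., r_112 be the row sums and z = Σ r_i the total number of 1s. Each pair of columns can share at most one row with both entries 1 (else a 2×2 all-ones block appears), so Σ_i C(r_i, 2) ≤ C(32, 2) = 496. By convexity Σ_i C(r_i, 2) ≥ 112·C(z/112, 2) = z(z − 112)/(2·112), giving z² − 112z − 112·32·31 ≤ 0 and hence z ≤ (1/2)[112 + √(12544 + 4·111104)] = (1/2)[112 + √456960] ≈ (1/2)(112 + 675.9882) = 393.9941.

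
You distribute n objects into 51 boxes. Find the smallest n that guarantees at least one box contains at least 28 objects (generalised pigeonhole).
n = (28 − 1)·51 + 1 = 1378

By the generalised pigeonhole principle, to guarantee some box contains ≥ r objects we need more than (r − 1) · k objects total. Threshold: n = (r − 1) · k + 1. With r = 28 and k = 51: n = 27 · 51 + 1 = 1377 + 1 = 1378. For n = 1377 = 27 · 51, we can put exactly 27 objects in every box, avoiding 28 in any single one — so 1378 is tight.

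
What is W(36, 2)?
W(36, 2) = 36 + 1 = 37

A 2-term AP is any pair of integers, so a monochromatic 2-AP exists iff some colour is used at least twice. With 36 colours, the colouring i ↦ i on {1, ..., 36} uses each colour once, avoiding any monochromatic pair, so W(36, 2) > 36. For {1, ..., 37}, pigeonhole forces two integers of the same colour, which form a monochromatic 2-AP. Hence W(36, 2) = 37.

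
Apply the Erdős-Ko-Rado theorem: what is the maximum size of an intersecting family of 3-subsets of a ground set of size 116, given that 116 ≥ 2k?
max |F| = C(115, 2) = 6555

Erdős-Ko-Rado (1961): when n ≥ 2k, max |F| = C(n−1, k−1). The bound is attained by the star {A : i ∈ A} for any fixed i ∈ [n]. Here C(116−1, 3−1) = C(115, 2) = 6555.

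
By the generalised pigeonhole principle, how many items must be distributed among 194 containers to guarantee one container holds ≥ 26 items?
n = (26 − 1)·194 + 1 = 4851

By the generalised pigeonhole principle, to guarantee some box contains ≥ r objects we need more than (r − 1) · k objects total. Threshold: n = (r − 1) · k + 1. With r = 26 and k = 194: n = 25 · 194 + 1 = 4850 + 1 = 4851. For n = 4850 = 25 · 194, we can put exactly 25 objects in every box, avoiding 26 in any single one — so 4851 is tight.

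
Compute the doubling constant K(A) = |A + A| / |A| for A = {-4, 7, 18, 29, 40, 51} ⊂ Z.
K = |A + A| / |A| = 11/6

Enumerate A + A = {a + b : a, b ∈ A}. With |A| = 6, there are |A|^2 = 36 ordered sum pairs; collecting distinct values, A + A = {-8, 3, 14, 25, 36, 47, 58, 69, 80, 91, 102}, so |A + A| = 11. Thus K = 11/6. Here |A + A| = 2|A| − 1 = 11, the minimum possible — so K = 11/6 is minimal, which holds iff A is an arithmetic progression.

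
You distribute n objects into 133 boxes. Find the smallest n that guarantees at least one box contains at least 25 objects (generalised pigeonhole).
n = (25 − 1)·133 + 1 = 3193

By the generalised pigeonhole principle, to guarantee some box contains ≥ r objects we need more than (r − 1) · k objects total. Threshold: n = (r − 1) · k + 1. With r = 25 and k = 133: n = 24 · 133 + 1 = 3192 + 1 = 3193. For n = 3192 = 24 · 133, we can put exactly 24 objects in every box, avoiding 25 in any single one — so 3193 is tight.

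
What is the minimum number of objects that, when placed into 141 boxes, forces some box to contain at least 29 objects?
n = (29 − 1)·141 + 1 = 3949

By the generalised pigeonhole principle, to guarantee some box contains ≥ r objects we need more than (r − 1) · k objects total. Threshold: n = (r − 1) · k + 1. With r = 29 and k = 141: n = 28 · 141 + 1 = 3948 + 1 = 3949. For n = 3948 = 28 · 141, we can put exactly 28 objects in every box, avoiding 29 in any single one — so 3949 is tight.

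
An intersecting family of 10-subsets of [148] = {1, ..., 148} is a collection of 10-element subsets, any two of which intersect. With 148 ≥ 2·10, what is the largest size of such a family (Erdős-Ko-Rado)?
max |F| = C(147, 9) = 68805631064170

The Erdős-Ko-Rado theorem states: for n ≥ 2k, an intersecting family of k-subsets of an n-element set has size at most C(n − 1, k − 1), with equality for 'star' families {A ⊆ [n] : |A| = k, i ∈ A} (fix an element i). For n = 148, k = 10: C(147, 9) = 68805631064170.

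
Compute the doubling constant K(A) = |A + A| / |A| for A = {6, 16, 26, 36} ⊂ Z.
K = |A + A| / |A| = 7/4

Enumerate A + A = {a + b : a, b ∈ A}. With |A| = 4, there are |A|^2 = 16 ordered sum pairs; collecting distinct values, A + A = {12, 22, 32, 42, 52, 62, 72}, so |A + A| = 7. Thus K = 7/4. Here |A + A| = 2|A| − 1 = 7, the minimum possible — so K = 7/4 is minimal, which holds iff A is an arithmetic progression.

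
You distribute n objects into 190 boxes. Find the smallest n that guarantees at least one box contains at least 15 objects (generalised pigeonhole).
n = (15 − 1)·190 + 1 = 2661

By the generalised pigeonhole principle, to guarantee some box contains ≥ r objects we need more than (r − 1) · k objects total. Threshold: n = (r − 1) · k + 1. With r = 15 and k = 190: n = 14 · 190 + 1 = 2660 + 1 = 2661. For n = 2660 = 14 · 190, we can put exactly 14 objects in every box, avoiding 15 in any single one — so 2661 is tight.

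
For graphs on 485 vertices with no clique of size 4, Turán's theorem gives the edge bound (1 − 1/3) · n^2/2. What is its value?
Turán density bound = (2/3) · 485^2/2 = 235225/3 ≈ 78408.3333

Turán's theorem: ex(n, K_{r+1}) is achieved by the complete r-partite Turán graph T(n, r) with parts as balanced as possible, and is at most (1 − 1/r) · n^2/2. For r = 3, n = 485: the density bound is (2/3) · 235225/2 = 235225/3 ≈ 78408.3333. The integer-valued extremum is e(T(485, 3)) = 78408, which is strictly less than the density bound 235225/3 since 3 ∤ 485 (the parts of T(485, 3) cannot all be equal).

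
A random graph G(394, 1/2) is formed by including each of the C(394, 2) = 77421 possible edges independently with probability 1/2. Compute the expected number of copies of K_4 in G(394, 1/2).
E[# K_4] = C(394, 4) · (1/2)^C(4, 2) = 988872626 / 2^6 = 494436313/32 = 15451134.78125

For each 4-subset S of vertices (there are C(394, 4) = 988872626 such S), let X_S = 1 if S induces a K_4 (all C(4, 2) = 6 edges present). Then P(X_S = 1) = (1/2)^6 = 1/64. By linearity of expectation, E[# K_4] = C(394, 4) · (1/2)^6 = 988872626 / 64 = 494436313/32 = 15451134.78125.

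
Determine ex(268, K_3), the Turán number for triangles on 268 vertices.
ex(268, K_3) = ⌊268^2/4⌋ = 17956

Mantel (1907): a triangle-free graph on n vertices has at most ⌊n^2/4⌋ edges, with equality for the complete bipartite graph K_{⌊n/2⌋, ⌈n/2⌉}. For n = 268: ⌊268^2/4⌋ = ⌊71824/4⌋ = 17956. The extremal graph is K_{134, 134}, which has 134·134 = 17956 edges.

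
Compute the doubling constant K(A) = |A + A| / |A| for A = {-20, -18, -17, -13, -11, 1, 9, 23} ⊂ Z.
K = |A + A| / |A| = 34/8 = 17/4

Enumerate A + A = {a + b : a, b ∈ A}. With |A| = 8, there are |A|^2 = 64 ordered sum pairs; collecting distinct values, A + A = {-40, -38, -37, -36, -35, -34, -33, -31, -30, -29, -28, -26, -24, -22, -19, -17, -16, -12, -11, -10, -9, -8, -4, -2, 2, 3, 5, 6, 10, 12, 18, 24, 32, 46}, so |A + A| = 34. Thus K = 34/8 = 17/4. For comparison, the minimum possible |A + A| over all 8-element sets is 2·8 − 1 = 15 (so min K = 15/8), attained only by arithmetic progressions.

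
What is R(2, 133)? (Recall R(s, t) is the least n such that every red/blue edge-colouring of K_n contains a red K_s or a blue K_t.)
R(2, 133) = 133

R(2, k) = k for all k ≥ 2: in a 2-colouring of K_k, either some edge is red (a red K_2) or all edges are blue (a blue K_k). And K_{132} coloured all-blue has no blue K_133, so R(2, 133) > 132. Hence R(2, 133) = 133.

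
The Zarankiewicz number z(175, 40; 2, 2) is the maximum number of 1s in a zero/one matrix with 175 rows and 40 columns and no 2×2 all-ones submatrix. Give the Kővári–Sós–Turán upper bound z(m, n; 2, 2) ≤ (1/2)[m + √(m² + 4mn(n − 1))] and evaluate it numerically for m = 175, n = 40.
z(175, 40; 2, 2) ≤ (1/2)[175 + √(175² + 4·175·40·39)] = (1/2)[175 + √1122625] = 617.27

Kővári–Sós–Turán: let r_1, ..., r_175 be the row sums and z = Σ r_i the total number of 1s. Each pair of columns can share at most one row with both entries 1 (else a 2×2 all-ones block appears), so Σ_i C(r_i, 2) ≤ C(40, 2) = 780. By convexity Σ_i C(r_i, 2) ≥ 175·C(z/175, 2) = z(z − 175)/(2·175), giving z² − 175z − 175·40·39 ≤ 0 and hence z ≤ (1/2)[175 + √(30625 + 4·273000)] = (1/2)[175 + √1122625] ≈ (1/2)(175 + 1059.54) = 617.27.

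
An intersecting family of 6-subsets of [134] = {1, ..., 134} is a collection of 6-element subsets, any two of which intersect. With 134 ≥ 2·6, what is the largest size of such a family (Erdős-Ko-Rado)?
max |F| = C(133, 5) = 321402081

Erdős-Ko-Rado (1961): when n ≥ 2k, max |F| = C(n−1, k−1). The bound is attained by the star {A : i ∈ A} for any fixed i ∈ [n]. Here C(134−1, 6−1) = C(133, 5) = 321402081.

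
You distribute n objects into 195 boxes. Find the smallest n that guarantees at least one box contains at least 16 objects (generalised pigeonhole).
n = (16 − 1)·195 + 1 = 2926

By the generalised pigeonhole principle, to guarantee some box contains ≥ r objects we need more than (r − 1) · k objects total. Threshold: n = (r − 1) · k + 1. With r = 16 and k = 195: n = 15 · 195 + 1 = 2925 + 1 = 2926. For n = 2925 = 15 · 195, we can put exactly 15 objects in every box, avoiding 16 in any single one — so 2926 is tight.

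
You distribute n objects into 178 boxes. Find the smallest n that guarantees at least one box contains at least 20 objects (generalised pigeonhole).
n = (20 − 1)·178 + 1 = 3383

By the generalised pigeonhole principle, to guarantee some box contains ≥ r objects we need more than (r − 1) · k objects total. Threshold: n = (r − 1) · k + 1. With r = 20 and k = 178: n = 19 · 178 + 1 = 3382 + 1 = 3383. For n = 3382 = 19 · 178, we can put exactly 19 objects in every box, avoiding 20 in any single one — so 3383 is tight.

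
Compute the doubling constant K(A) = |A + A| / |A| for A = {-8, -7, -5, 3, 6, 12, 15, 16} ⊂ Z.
K = |A + A| / |A| = 31/8

Enumerate A + A = {a + b : a, b ∈ A}. With |A| = 8, there are |A|^2 = 64 ordered sum pairs; collecting distinct values, A + A = {-16, -15, -14, -13, -12, -10, -5, -4, -2, -1, 1, 4, 5, 6, 7, 8, 9, 10, 11, 12, 15, 18, 19, 21, 22, 24, 27, 28, 30, 31, 32}, so |A + A| = 31. Thus K = 31/8. For comparison, the minimum possible |A + A| over all 8-element sets is 2·8 − 1 = 15 (so min K = 15/8), attained only by arithmetic progressions.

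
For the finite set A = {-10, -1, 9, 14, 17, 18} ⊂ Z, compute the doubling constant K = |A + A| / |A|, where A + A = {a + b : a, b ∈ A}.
K = |A + A| / |A| = 20/6 = 10/3

Enumerate A + A = {a + b : a, b ∈ A}. With |A| = 6, there are |A|^2 = 36 ordered sum pairs; collecting distinct values, A + A = {-20, -11, -2, -1, 4, 7, 8, 13, 16, 17, 18, 23, 26, 27, 28, 31, 32, 34, 35, 36}, so |A + A| = 20. Thus K = 20/6 = 10/3. For comparison, the minimum possible |A + A| over all 6-element sets is 2·6 − 1 = 11 (so min K = 11/6), attained only by arithmetic progressions.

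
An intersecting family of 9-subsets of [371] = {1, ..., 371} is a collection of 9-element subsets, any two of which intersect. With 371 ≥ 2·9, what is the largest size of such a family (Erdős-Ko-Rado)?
max |F| = C(370, 8) = 8072413652816370

The Erdős-Ko-Rado theorem states: for n ≥ 2k, an intersecting family of k-subsets of an n-element set has size at most C(n − 1, k − 1), with equality for 'star' families {A ⊆ [n] : |A| = k, i ∈ A} (fix an element i). For n = 371, k = 9: C(370, 8) = 8072413652816370.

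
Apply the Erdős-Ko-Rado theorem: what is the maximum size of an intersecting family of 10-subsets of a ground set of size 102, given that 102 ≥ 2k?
max |F| = C(101, 9) = 2088319702700

The Erdős-Ko-Rado theorem states: for n ≥ 2k, an intersecting family of k-subsets of an n-element set has size at most C(n − 1, k − 1), with equality for 'star' families {A ⊆ [n] : |A| = k, i ∈ A} (fix an element i). For n = 102, k = 10: C(101, 9) = 2088319702700.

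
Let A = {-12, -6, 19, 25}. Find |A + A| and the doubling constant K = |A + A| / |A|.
K = |A + A| / |A| = 9/4

Enumerate A + A = {a + b : a, b ∈ A}. With |A| = 4, there are |A|^2 = 16 ordered sum pairs; collecting distinct values, A + A = {-24, -18, -12, 7, 13, 19, 38, 44, 50}, so |A + A| = 9. Thus K = 9/4. For comparison, the minimum possible |A + A| over all 4-element sets is 2·4 − 1 = 7 (so min K = 7/4), attained only by arithmetic progressions.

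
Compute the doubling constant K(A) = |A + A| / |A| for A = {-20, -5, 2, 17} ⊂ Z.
K = |A + A| / |A| = 9/4

Enumerate A + A = {a + b : a, b ∈ A}. With |A| = 4, there are |A|^2 = 16 ordered sum pairs; collecting distinct values, A + A = {-40, -25, -18, -10, -3, 4, 12, 19, 34}, so |A + A| = 9. Thus K = 9/4. For comparison, the minimum possible |A + A| over all 4-element sets is 2·4 − 1 = 7 (so min K = 7/4), attained only by arithmetic progressions.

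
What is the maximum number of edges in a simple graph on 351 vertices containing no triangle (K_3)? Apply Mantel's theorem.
ex(351, K_3) = ⌊351^2/4⌋ = 30800

Mantel (1907): a triangle-free graph on n vertices has at most ⌊n^2/4⌋ edges, with equality for the complete bipartite graph K_{⌊n/2⌋, ⌈n/2⌉}. For n = 351: ⌊351^2/4⌋ = ⌊123201/4⌋ = 30800. The extremal graph is K_{175, 176}, which has 175·176 = 30800 edges.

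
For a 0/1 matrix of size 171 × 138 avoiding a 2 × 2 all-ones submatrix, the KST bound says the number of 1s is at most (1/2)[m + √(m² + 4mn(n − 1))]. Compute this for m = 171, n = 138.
z(171, 138; 2, 2) ≤ (1/2)[171 + √(171² + 4·171·138·137)] = (1/2)[171 + √12960945] = 1885.5656

Kővári–Sós–Turán: let r_1, ..., r_171 be the row sums and z = Σ r_i the total number of 1s. Each pair of columns can share at most one row with both entries 1 (else a 2×2 all-ones block appears), so Σ_i C(r_i, 2) ≤ C(138, 2) = 9453. By convexity Σ_i C(r_i, 2) ≥ 171·C(z/171, 2) = z(z − 171)/(2·171), giving z² − 171z − 171·138·137 ≤ 0 and hence z ≤ (1/2)[171 + √(29241 + 4·3232926)] = (1/2)[171 + √12960945] ≈ (1/2)(171 + 3600.1312) = 1885.5656.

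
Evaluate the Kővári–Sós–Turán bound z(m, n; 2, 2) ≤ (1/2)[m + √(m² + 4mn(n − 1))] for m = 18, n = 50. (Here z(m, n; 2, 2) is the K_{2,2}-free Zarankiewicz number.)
z(18, 50; 2, 2) ≤ (1/2)[18 + √(18² + 4·18·50·49)] = (1/2)[18 + √176724] = 219.1928

Kővári–Sós–Turán: let r_1, ..., r_18 be the row sums and z = Σ r_i the total number of 1s. Each pair of columns can share at most one row with both entries 1 (else a 2×2 all-ones block appears), so Σ_i C(r_i, 2) ≤ C(50, 2) = 1225. By convexity Σ_i C(r_i, 2) ≥ 18·C(z/18, 2) = z(z − 18)/(2·18), giving z² − 18z − 18·50·49 ≤ 0 and hence z ≤ (1/2)[18 + √(324 + 4·44100)] = (1/2)[18 + √176724] ≈ (1/2)(18 + 420.3855) = 219.1928.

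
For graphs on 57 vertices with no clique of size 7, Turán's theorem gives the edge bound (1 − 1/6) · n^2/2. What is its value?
Turán density bound = (5/6) · 57^2/2 = 5415/4 ≈ 1353.75

Turán's theorem: ex(n, K_{r+1}) is achieved by the complete r-partite Turán graph T(n, r) with parts as balanced as possible, and is at most (1 − 1/r) · n^2/2. For r = 6, n = 57: the density bound is (5/6) · 3249/2 = 5415/4 ≈ 1353.75. The integer-valued extremum is e(T(57, 6)) = 1353, which is strictly less than the density bound 5415/4 since 6 ∤ 57 (the parts of T(57, 6) cannot all be equal).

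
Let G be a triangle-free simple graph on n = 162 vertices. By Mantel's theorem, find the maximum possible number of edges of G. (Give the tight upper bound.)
ex(162, K_3) = ⌊162^2/4⌋ = 6561

Mantel (1907): a triangle-free graph on n vertices has at most ⌊n^2/4⌋ edges, with equality for the complete bipartite graph K_{⌊n/2⌋, ⌈n/2⌉}. For n = 162: ⌊162^2/4⌋ = ⌊26244/4⌋ = 6561. The extremal graph is K_{81, 81}, which has 81·81 = 6561 edges.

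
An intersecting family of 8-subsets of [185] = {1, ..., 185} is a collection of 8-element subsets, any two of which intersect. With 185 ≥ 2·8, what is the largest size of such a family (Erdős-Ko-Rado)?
max |F| = C(184, 7) = 1262216571096

Erdős-Ko-Rado (1961): when n ≥ 2k, max |F| = C(n−1, k−1). The bound is attained by the star {A : i ∈ A} for any fixed i ∈ [n]. Here C(185−1, 8−1) = C(184, 7) = 1262216571096.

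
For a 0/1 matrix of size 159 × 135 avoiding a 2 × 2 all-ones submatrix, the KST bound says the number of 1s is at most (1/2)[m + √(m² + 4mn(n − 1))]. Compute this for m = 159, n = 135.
z(159, 135; 2, 2) ≤ (1/2)[159 + √(159² + 4·159·135·134)] = (1/2)[159 + √11530521] = 1777.331

Kővári–Sós–Turán: let r_1, ..., r_159 be the row sums and z = Σ r_i the total number of 1s. Each pair of columns can share at most one row with both entries 1 (else a 2×2 all-ones block appears), so Σ_i C(r_i, 2) ≤ C(135, 2) = 9045. By convexity Σ_i C(r_i, 2) ≥ 159·C(z/159, 2) = z(z − 159)/(2·159), giving z² − 159z − 159·135·134 ≤ 0 and hence z ≤ (1/2)[159 + √(25281 + 4·2876310)] = (1/2)[159 + √11530521] ≈ (1/2)(159 + 3395.6621) = 1777.331.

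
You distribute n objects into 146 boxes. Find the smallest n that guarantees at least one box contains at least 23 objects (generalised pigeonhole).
n = (23 − 1)·146 + 1 = 3213

By the generalised pigeonhole principle, to guarantee some box contains ≥ r objects we need more than (r − 1) · k objects total. Threshold: n = (r − 1) · k + 1. With r = 23 and k = 146: n = 22 · 146 + 1 = 3212 + 1 = 3213. For n = 3212 = 22 · 146, we can put exactly 22 objects in every box, avoiding 23 in any single one — so 3213 is tight.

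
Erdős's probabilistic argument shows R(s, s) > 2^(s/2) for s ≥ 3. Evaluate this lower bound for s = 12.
2^(12/2) = 64; so R(12, 12) > 64

Colour each edge of K_n uniformly at random with red/blue. The expected number of monochromatic K_12 is C(n, 12) · 2 · 2^(−C(12,2)). If C(n, 12) · 2^(1 − C(12,2)) < 1, then with positive probability no monochromatic K_12 exists, so R(12, 12) > n. The standard estimate C(n, 12) ≤ n^12/12! shows this inequality holds whenever n ≤ 2^(12/2) (since 12! · 2^(C(12,2) − 1) > 2^(12^2/2) ≥ n^12). Hence R(12, 12) > 2^(12/2) = 64.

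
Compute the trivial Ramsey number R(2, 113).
R(2, 113) = 113

R(2, k) = k for all k ≥ 2: in a 2-colouring of K_k, either some edge is red (a red K_2) or all edges are blue (a blue K_k). And K_{112} coloured all-blue has no blue K_113, so R(2, 113) > 112. Hence R(2, 113) = 113.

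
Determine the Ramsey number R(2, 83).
R(2, 83) = 83

R(2, k) = k for all k ≥ 2: in a 2-colouring of K_k, either some edge is red (a red K_2) or all edges are blue (a blue K_k). And K_{82} coloured all-blue has no blue K_83, so R(2, 83) > 82. Hence R(2, 83) = 83.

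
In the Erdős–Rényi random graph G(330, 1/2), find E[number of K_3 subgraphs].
E[# K_3] = C(330, 3) · (1/2)^C(3, 2) = 5935160 / 2^3 = 741895

For each 3-subset S of vertices (there are C(330, 3) = 5935160 such S), let X_S = 1 if S induces a K_3 (all C(3, 2) = 3 edges present). Then P(X_S = 1) = (1/2)^3 = 1/8. By linearity of expectation, E[# K_3] = C(330, 3) · (1/2)^3 = 5935160 / 8 = 741895.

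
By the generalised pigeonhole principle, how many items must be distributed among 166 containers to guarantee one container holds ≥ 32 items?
n = (32 − 1)·166 + 1 = 5147

By the generalised pigeonhole principle, to guarantee some box contains ≥ r objects we need more than (r − 1) · k objects total. Threshold: n = (r − 1) · k + 1. With r = 32 and k = 166: n = 31 · 166 + 1 = 5146 + 1 = 5147. For n = 5146 = 31 · 166, we can put exactly 31 objects in every box, avoiding 32 in any single one — so 5147 is tight.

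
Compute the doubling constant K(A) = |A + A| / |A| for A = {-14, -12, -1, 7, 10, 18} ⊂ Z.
K = |A + A| / |A| = 18/6 = 3

Enumerate A + A = {a + b : a, b ∈ A}. With |A| = 6, there are |A|^2 = 36 ordered sum pairs; collecting distinct values, A + A = {-28, -26, -24, -15, -13, -7, -5, -4, -2, 4, 6, 9, 14, 17, 20, 25, 28, 36}, so |A + A| = 18. Thus K = 18/6 = 3. For comparison, the minimum possible |A + A| over all 6-element sets is 2·6 − 1 = 11 (so min K = 11/6), attained only by arithmetic progressions.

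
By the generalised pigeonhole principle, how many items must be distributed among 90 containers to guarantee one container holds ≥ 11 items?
n = (11 − 1)·90 + 1 = 901

By the generalised pigeonhole principle, to guarantee some box contains ≥ r objects we need more than (r − 1) · k objects total. Threshold: n = (r − 1) · k + 1. With r = 11 and k = 90: n = 10 · 90 + 1 = 900 + 1 = 901. For n = 900 = 10 · 90, we can put exactly 10 objects in every box, avoiding 11 in any single one — so 901 is tight.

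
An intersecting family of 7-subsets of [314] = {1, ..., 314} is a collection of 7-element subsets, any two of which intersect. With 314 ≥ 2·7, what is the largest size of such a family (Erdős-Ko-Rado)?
max |F| = C(313, 6) = 1244508060796

The Erdős-Ko-Rado theorem states: for n ≥ 2k, an intersecting family of k-subsets of an n-element set has size at most C(n − 1, k − 1), with equality for 'star' families {A ⊆ [n] : |A| = k, i ∈ A} (fix an element i). For n = 314, k = 7: C(313, 6) = 1244508060796.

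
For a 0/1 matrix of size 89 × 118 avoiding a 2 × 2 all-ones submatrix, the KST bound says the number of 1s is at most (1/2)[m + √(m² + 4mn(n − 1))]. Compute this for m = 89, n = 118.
z(89, 118; 2, 2) ≤ (1/2)[89 + √(89² + 4·89·118·117)] = (1/2)[89 + √4922857] = 1153.8756

Kővári–Sós–Turán: let r_1, ..., r_89 be the row sums and z = Σ r_i the total number of 1s. Each pair of columns can share at most one row with both entries 1 (else a 2×2 all-ones block appears), so Σ_i C(r_i, 2) ≤ C(118, 2) = 6903. By convexity Σ_i C(r_i, 2) ≥ 89·C(z/89, 2) = z(z − 89)/(2·89), giving z² − 89z − 89·118·117 ≤ 0 and hence z ≤ (1/2)[89 + √(7921 + 4·1228734)] = (1/2)[89 + √4922857] ≈ (1/2)(89 + 2218.7512) = 1153.8756.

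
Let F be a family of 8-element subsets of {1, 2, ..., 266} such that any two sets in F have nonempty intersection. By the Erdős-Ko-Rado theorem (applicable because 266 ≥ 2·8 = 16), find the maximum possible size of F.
max |F| = C(265, 7) = 16810859697060

Erdős-Ko-Rado (1961): when n ≥ 2k, max |F| = C(n−1, k−1). The bound is attained by the star {A : i ∈ A} for any fixed i ∈ [n]. Here C(266−1, 8−1) = C(265, 7) = 16810859697060.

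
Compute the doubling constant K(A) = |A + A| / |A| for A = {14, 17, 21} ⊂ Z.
K = |A + A| / |A| = 6/3 = 2

Enumerate A + A = {a + b : a, b ∈ A}. With |A| = 3, there are |A|^2 = 9 ordered sum pairs; collecting distinct values, A + A = {28, 31, 34, 35, 38, 42}, so |A + A| = 6. Thus K = 6/3 = 2. For comparison, the minimum possible |A + A| over all 3-element sets is 2·3 − 1 = 5 (so min K = 5/3), attained only by arithmetic progressions.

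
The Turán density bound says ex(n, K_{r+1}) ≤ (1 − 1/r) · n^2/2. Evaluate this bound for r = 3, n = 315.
Turán density bound = (2/3) · 315^2/2 = 33075

Turán's theorem: ex(n, K_{r+1}) is achieved by the complete r-partite Turán graph T(n, r) with parts as balanced as possible, and is at most (1 − 1/r) · n^2/2. For r = 3, n = 315: the density bound is (2/3) · 99225/2 = 33075. Since 3 ∣ 315, the Turán graph T(315, 3) has parts of equal size 105, and its edge count e(T(315, 3)) = 33075 attains the density bound exactly.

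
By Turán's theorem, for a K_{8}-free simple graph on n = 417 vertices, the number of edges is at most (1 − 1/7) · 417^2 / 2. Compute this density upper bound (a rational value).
Turán density bound = (6/7) · 417^2/2 = 521667/7 ≈ 74523.8571

Turán's theorem: ex(n, K_{r+1}) is achieved by the complete r-partite Turán graph T(n, r) with parts as balanced as possible, and is at most (1 − 1/r) · n^2/2. For r = 7, n = 417: the density bound is (6/7) · 173889/2 = 521667/7 ≈ 74523.8571. The integer-valued extremum is e(T(417, 7)) = 74523, which is strictly less than the density bound 521667/7 since 7 ∤ 417 (the parts of T(417, 7) cannot all be equal).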